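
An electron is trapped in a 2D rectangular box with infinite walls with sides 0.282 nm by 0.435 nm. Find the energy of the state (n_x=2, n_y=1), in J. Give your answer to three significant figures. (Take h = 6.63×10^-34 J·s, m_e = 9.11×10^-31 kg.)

For a 2D rectangular well E = (h²/8m_e)·Σ n_i²/L_i² = (6.63×10^-34)²/(8·9.11×10^-31) · [2²/(0.282 nm)² + 1²/(0.435 nm)²].
Evaluating gives E = 3.35×10^-18 J.

E = 3.35×10^-18 J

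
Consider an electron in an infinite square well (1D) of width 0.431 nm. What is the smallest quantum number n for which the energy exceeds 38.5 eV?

E_1 = h²/(8m_eL²) = 3.243×10^-19 J = 2.024 eV.
Need n² > 38.5/2.024 = 19.02, i.e. n > 4.361.
The smallest integer satisfying this is n = 5.

n = 5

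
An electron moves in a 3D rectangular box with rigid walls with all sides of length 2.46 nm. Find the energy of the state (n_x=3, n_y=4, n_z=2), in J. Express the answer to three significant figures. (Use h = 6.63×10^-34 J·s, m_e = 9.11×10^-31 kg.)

E = 2.89×10^-19 J

For a 3D rectangular well E = (h²/8m_e)·Σ n_i²/L_i² = (6.63×10^-34)²/(8·9.11×10^-31) · [3²/(2.46 nm)² + 4²/(2.46 nm)² + 2²/(2.46 nm)²].
Evaluating gives E = 2.89×10^-19 J.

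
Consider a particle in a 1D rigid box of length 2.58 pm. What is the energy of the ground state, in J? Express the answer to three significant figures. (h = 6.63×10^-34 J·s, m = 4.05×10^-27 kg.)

E_1 = 2.04×10^-18 J

For an infinite well E_n = n²h²/(8mL²), so E_1 = h²/(8mL²) = (6.63×10^-34)²/(8·4.05×10^-27·(2.58×10^-12 m)²) = 2.038×10^-18 J.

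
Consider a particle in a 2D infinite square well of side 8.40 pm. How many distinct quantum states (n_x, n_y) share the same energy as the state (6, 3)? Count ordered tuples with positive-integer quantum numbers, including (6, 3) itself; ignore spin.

The level has n_x² + n_y² = 45. The ordered positive-integer solutions are (3, 6), (6, 3).
That gives 2 states.

degeneracy = 2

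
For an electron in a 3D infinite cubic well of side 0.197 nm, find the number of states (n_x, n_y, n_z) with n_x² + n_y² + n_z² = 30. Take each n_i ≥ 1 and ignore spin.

The level has n_x² + n_y² + n_z² = 30. The ordered positive-integer solutions are (1, 2, 5), (1, 5, 2), (2, 1, 5), (2, 5, 1), (5, 1, 2), (5, 2, 1).
That gives 6 states.

degeneracy = 6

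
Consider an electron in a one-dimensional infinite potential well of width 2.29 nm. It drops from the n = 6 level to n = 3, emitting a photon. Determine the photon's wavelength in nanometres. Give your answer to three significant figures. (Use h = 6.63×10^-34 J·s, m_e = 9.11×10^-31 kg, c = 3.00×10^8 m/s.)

E_1 = h²/(8m_eL²) = 1.150×10^-20 J, so ΔE = (6² − 3²)E_1 = 3.105×10^-19 J.
λ = hc/ΔE = (6.63×10^-34·3.00×10^8)/3.105×10^-19 = 6.41×10^-7 m = 641 nm.

λ = 641 nm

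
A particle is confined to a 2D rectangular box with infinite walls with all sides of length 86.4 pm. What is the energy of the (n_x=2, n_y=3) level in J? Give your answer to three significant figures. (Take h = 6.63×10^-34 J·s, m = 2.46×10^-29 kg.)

E = 3.89×10^-18 J

For a 2D rectangular well E = (h²/8m)·Σ n_i²/L_i² = (6.63×10^-34)²/(8·2.46×10^-29) · [2²/(86.4 pm)² + 3²/(86.4 pm)²].
Evaluating gives E = 3.89×10^-18 J.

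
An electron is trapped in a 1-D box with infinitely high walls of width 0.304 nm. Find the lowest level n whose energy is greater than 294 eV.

n = 9

E_1 = h²/(8m_eL²) = 6.519×10^-19 J = 4.069 eV.
Need n² > 294/4.069 = 72.25, i.e. n > 8.500.
The smallest integer satisfying this is n = 9.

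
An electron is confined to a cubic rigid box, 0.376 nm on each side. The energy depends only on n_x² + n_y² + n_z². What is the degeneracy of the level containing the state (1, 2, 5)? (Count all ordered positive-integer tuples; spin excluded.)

The level has n_x² + n_y² + n_z² = 30. The ordered positive-integer solutions are (1, 2, 5), (1, 5, 2), (2, 1, 5), (2, 5, 1), (5, 1, 2), (5, 2, 1).
That gives 6 states.

degeneracy = 6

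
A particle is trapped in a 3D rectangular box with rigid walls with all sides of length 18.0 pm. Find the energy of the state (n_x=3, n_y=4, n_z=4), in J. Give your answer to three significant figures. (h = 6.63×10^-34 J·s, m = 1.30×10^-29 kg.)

For a 3D rectangular well E = (h²/8m)·Σ n_i²/L_i² = (6.63×10^-34)²/(8·1.30×10^-29) · [3²/(18.0 pm)² + 4²/(18.0 pm)² + 4²/(18.0 pm)²].
Evaluating gives E = 5.35×10^-16 J.

E = 5.35×10^-16 J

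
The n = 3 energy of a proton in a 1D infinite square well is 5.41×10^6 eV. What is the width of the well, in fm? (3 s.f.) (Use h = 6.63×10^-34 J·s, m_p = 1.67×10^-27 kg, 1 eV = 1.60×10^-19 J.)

L = 18.5 fm

From E_n = n²h²/(8m_pL²), L = n·h/√(8m_pE_n).
E_3 = 5.41×10^6 eV = 8.656×10^-13 J, so L = 3·6.63×10^-34/√(8·1.67×10^-27·8.656×10^-13) = 1.85×10^-14 m = 18.5 fm.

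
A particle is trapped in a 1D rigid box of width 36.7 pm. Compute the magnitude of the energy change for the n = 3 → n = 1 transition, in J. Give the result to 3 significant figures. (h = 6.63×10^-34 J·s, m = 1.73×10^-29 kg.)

|ΔE| = 1.89×10^-17 J

E_1 = h²/(8mL²) = 2.358×10^-18 J.
|ΔE| = |3² − 1²|·E_1 = 8·2.358×10^-18 J = 1.89×10^-17 J.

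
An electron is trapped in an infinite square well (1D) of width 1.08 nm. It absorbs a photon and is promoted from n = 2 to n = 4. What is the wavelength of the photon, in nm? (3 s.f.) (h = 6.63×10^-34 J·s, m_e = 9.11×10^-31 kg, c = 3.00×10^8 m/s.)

E_1 = h²/(8m_eL²) = 5.171×10^-20 J, so ΔE = (4² − 2²)E_1 = 6.205×10^-19 J.
λ = hc/ΔE = (6.63×10^-34·3.00×10^8)/6.205×10^-19 = 3.21×10^-7 m = 321 nm.

λ = 321 nm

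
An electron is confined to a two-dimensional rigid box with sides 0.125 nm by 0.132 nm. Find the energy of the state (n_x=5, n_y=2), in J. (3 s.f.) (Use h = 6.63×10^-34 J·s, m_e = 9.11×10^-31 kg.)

E = 1.10×10^-16 J

For a 2D rectangular well E = (h²/8m_e)·Σ n_i²/L_i² = (6.63×10^-34)²/(8·9.11×10^-31) · [5²/(0.125 nm)² + 2²/(0.132 nm)²].
Evaluating gives E = 1.10×10^-16 J.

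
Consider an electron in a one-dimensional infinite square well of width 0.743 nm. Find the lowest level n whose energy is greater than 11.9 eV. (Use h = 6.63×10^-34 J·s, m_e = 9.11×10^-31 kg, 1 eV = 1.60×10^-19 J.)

E_1 = h²/(8m_eL²) = 1.093×10^-19 J = 0.6831 eV.
Need n² > 11.9/0.6831 = 17.42, i.e. n > 4.174.
The smallest integer satisfying this is n = 5.

n = 5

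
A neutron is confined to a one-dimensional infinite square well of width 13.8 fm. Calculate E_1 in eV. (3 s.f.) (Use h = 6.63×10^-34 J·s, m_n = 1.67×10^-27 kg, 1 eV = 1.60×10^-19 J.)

For an infinite well E_n = n²h²/(8m_nL²), so E_1 = h²/(8m_nL²) = (6.63×10^-34)²/(8·1.67×10^-27·(1.38×10^-14 m)²) = 1.728×10^-13 J.
Converting, E_1 = 1.728×10^-13 J / (1.60×10^-19 J/eV) = 1.08×10^6 eV.

E_1 = 1.08×10^6 eV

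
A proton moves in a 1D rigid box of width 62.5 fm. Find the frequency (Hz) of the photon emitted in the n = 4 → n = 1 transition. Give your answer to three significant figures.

f = 1.90×10^20 Hz

E_1 = h²/(8m_pL²) = 8.398×10^-15 J and ΔE = (4² − 1²)E_1 = 1.260×10^-13 J.
f = ΔE/h = 1.260×10^-13/6.626×10^-34 = 1.90×10^20 Hz.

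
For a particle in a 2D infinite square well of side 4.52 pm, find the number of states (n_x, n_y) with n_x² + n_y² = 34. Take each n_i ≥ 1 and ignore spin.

degeneracy = 2

The level has n_x² + n_y² = 34. The ordered positive-integer solutions are (3, 5), (5, 3).
That gives 2 states.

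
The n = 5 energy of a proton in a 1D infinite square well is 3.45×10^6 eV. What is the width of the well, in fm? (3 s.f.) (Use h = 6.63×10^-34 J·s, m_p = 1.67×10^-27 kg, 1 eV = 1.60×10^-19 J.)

L = 38.6 fm

From E_n = n²h²/(8m_pL²), L = n·h/√(8m_pE_n).
E_5 = 3.45×10^6 eV = 5.520×10^-13 J, so L = 5·6.63×10^-34/√(8·1.67×10^-27·5.520×10^-13) = 3.86×10^-14 m = 38.6 fm.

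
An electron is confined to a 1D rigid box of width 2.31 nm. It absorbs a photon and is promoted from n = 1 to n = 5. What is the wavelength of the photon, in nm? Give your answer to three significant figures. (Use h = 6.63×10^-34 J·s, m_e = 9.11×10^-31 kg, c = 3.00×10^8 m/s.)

E_1 = h²/(8m_eL²) = 1.130×10^-20 J, so ΔE = (5² − 1²)E_1 = 2.712×10^-19 J.
λ = hc/ΔE = (6.63×10^-34·3.00×10^8)/2.712×10^-19 = 7.33×10^-7 m = 733 nm.

λ = 733 nm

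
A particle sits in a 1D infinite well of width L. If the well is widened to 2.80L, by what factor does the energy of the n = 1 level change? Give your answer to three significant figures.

0.128

E_n ∝ 1/L², so the energy scales by 1/2.80² = 0.128.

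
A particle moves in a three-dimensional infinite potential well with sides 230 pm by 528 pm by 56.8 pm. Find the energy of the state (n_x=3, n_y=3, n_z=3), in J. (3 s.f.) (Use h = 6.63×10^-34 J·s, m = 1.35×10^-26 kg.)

For a 3D rectangular well E = (h²/8m)·Σ n_i²/L_i² = (6.63×10^-34)²/(8·1.35×10^-26) · [3²/(230 pm)² + 3²/(528 pm)² + 3²/(56.8 pm)²].
Evaluating gives E = 1.22×10^-20 J.

E = 1.22×10^-20 J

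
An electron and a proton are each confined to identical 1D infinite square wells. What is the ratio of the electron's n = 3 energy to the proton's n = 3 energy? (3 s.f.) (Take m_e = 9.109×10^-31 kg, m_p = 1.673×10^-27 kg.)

E_n ∝ 1/m at fixed n and L, so the ratio is m_p/m_e = 1.673×10^-27/9.109×10^-31 = 1.84×10^3.

1.84×10^3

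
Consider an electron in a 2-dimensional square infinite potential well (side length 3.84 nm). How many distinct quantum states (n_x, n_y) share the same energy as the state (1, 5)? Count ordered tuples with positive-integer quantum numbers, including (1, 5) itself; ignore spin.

The level has n_x² + n_y² = 26. The ordered positive-integer solutions are (1, 5), (5, 1).
That gives 2 states.

degeneracy = 2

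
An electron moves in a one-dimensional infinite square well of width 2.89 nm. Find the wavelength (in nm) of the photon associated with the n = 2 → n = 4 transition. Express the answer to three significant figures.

E_1 = h²/(8m_eL²) = 7.214×10^-21 J, so ΔE = (4² − 2²)E_1 = 8.657×10^-20 J.
λ = hc/ΔE = (6.626×10^-34·2.998×10^8)/8.657×10^-20 = 2.29×10^-6 m = 2.29×10^3 nm.

λ = 2.29×10^3 nm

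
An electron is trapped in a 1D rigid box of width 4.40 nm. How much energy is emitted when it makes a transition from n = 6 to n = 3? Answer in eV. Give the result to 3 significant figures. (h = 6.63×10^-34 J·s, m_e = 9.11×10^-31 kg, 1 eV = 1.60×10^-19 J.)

|ΔE| = 0.526 eV

E_1 = h²/(8m_eL²) = 3.115×10^-21 J.
|ΔE| = |6² − 3²|·E_1 = 27·3.115×10^-21 J = 8.411×10^-20 J = 0.526 eV.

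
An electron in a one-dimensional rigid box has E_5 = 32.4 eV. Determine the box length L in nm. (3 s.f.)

From E_n = n²h²/(8m_eL²), L = n·h/√(8m_eE_n).
E_5 = 32.4 eV = 5.190×10^-18 J, so L = 5·6.626×10^-34/√(8·9.109×10^-31·5.190×10^-18) = 5.39×10^-10 m = 0.539 nm.

L = 0.539 nm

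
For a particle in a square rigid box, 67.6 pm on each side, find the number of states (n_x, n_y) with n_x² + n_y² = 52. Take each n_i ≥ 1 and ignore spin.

degeneracy = 2

The level has n_x² + n_y² = 52. The ordered positive-integer solutions are (4, 6), (6, 4).
That gives 2 states.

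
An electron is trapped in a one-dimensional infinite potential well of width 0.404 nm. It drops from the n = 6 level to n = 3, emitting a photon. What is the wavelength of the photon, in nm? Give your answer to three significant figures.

E_1 = h²/(8m_eL²) = 3.691×10^-19 J, so ΔE = (6² − 3²)E_1 = 9.966×10^-18 J.
λ = hc/ΔE = (6.626×10^-34·2.998×10^8)/9.966×10^-18 = 1.99×10^-8 m = 19.9 nm.

λ = 19.9 nm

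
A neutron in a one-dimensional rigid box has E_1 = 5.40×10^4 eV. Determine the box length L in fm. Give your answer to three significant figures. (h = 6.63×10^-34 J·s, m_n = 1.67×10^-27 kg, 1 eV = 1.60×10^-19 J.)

L = 61.7 fm

From E_n = n²h²/(8m_nL²), L = n·h/√(8m_nE_n).
E_1 = 5.40×10^4 eV = 8.640×10^-15 J, so L = 1·6.63×10^-34/√(8·1.67×10^-27·8.640×10^-15) = 6.17×10^-14 m = 61.7 fm.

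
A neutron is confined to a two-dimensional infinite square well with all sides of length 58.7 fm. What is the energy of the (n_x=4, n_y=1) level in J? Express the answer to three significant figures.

For a 2D rectangular well E = (h²/8m_n)·Σ n_i²/L_i² = (6.626×10^-34)²/(8·1.675×10^-27) · [4²/(58.7 fm)² + 1²/(58.7 fm)²].
Evaluating gives E = 1.62×10^-13 J.

E = 1.62×10^-13 J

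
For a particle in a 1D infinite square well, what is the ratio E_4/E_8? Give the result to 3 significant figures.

E_n ∝ n², so E_4/E_8 = 4²/8² = 16/64 = 0.250.

0.250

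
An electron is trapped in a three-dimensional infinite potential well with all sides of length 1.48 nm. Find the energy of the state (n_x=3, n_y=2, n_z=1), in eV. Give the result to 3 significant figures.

E = 2.40 eV

For a 3D rectangular well E = (h²/8m_e)·Σ n_i²/L_i² = (6.626×10^-34)²/(8·9.109×10^-31) · [3²/(1.48 nm)² + 2²/(1.48 nm)² + 1²/(1.48 nm)²].
Evaluating gives E = 3.851×10^-19 J = 2.40 eV.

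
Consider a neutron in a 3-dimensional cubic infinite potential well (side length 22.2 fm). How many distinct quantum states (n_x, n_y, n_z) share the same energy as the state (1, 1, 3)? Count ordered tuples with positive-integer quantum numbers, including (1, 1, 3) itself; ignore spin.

The level has n_x² + n_y² + n_z² = 11. The ordered positive-integer solutions are (1, 1, 3), (1, 3, 1), (3, 1, 1).
That gives 3 states.

degeneracy = 3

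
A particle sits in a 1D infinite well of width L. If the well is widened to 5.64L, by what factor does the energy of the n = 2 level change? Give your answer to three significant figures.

E_n ∝ 1/L², so the energy scales by 1/5.64² = 0.0314.

0.0314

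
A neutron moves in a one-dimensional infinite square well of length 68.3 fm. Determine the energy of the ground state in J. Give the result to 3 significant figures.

For an infinite well E_n = n²h²/(8m_nL²), so E_1 = h²/(8m_nL²) = (6.626×10^-34)²/(8·1.675×10^-27·(6.83×10^-14 m)²) = 7.024×10^-15 J.

E_1 = 7.02×10^-15 J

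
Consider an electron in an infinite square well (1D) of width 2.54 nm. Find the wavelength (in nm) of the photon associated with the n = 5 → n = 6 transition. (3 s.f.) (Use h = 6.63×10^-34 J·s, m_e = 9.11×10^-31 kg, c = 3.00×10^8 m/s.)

E_1 = h²/(8m_eL²) = 9.349×10^-21 J, so ΔE = (6² − 5²)E_1 = 1.028×10^-19 J.
λ = hc/ΔE = (6.63×10^-34·3.00×10^8)/1.028×10^-19 = 1.93×10^-6 m = 1.93×10^3 nm.

λ = 1.93×10^3 nm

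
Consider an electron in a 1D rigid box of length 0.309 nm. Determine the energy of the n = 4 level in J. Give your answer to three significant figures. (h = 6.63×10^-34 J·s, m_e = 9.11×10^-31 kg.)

E_4 = 1.01×10^-17 J

For an infinite well E_n = n²h²/(8m_eL²), so E_1 = h²/(8m_eL²) = (6.63×10^-34)²/(8·9.11×10^-31·(3.09×10^-10 m)²) = 6.317×10^-19 J.
Then E_4 = 4²·E_1 = 16·6.317×10^-19 J = 1.01×10^-17 J.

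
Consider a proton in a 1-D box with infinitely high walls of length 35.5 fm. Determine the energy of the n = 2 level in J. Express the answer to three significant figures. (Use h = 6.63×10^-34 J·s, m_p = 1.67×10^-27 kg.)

For an infinite well E_n = n²h²/(8m_pL²), so E_1 = h²/(8m_pL²) = (6.63×10^-34)²/(8·1.67×10^-27·(3.55×10^-14 m)²) = 2.611×10^-14 J.
Then E_2 = 2²·E_1 = 4·2.611×10^-14 J = 1.04×10^-13 J.

E_2 = 1.04×10^-13 J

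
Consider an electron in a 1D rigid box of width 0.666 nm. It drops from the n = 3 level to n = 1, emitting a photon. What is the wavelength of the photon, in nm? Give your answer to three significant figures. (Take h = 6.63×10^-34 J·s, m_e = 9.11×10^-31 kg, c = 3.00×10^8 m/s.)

E_1 = h²/(8m_eL²) = 1.360×10^-19 J, so ΔE = (3² − 1²)E_1 = 1.088×10^-18 J.
λ = hc/ΔE = (6.63×10^-34·3.00×10^8)/1.088×10^-18 = 1.83×10^-7 m = 183 nm.

λ = 183 nm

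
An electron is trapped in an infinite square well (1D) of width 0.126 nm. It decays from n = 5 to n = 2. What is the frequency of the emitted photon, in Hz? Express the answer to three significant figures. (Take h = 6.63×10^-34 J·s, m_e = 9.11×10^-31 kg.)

f = 1.20×10^17 Hz

E_1 = h²/(8m_eL²) = 3.799×10^-18 J and ΔE = (5² − 2²)E_1 = 7.978×10^-17 J.
f = ΔE/h = 7.978×10^-17/6.63×10^-34 = 1.20×10^17 Hz.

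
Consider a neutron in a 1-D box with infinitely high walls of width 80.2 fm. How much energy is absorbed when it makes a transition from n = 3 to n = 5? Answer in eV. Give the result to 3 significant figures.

E_1 = h²/(8m_nL²) = 5.094×10^-15 J.
|ΔE| = |3² − 5²|·E_1 = 16·5.094×10^-15 J = 8.150×10^-14 J = 5.09×10^5 eV.

|ΔE| = 5.09×10^5 eV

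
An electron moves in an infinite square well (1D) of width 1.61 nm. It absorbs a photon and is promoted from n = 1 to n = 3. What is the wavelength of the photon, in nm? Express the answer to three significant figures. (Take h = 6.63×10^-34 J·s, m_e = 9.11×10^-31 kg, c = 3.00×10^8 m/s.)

λ = 1.07×10^3 nm

E_1 = h²/(8m_eL²) = 2.327×10^-20 J, so ΔE = (3² − 1²)E_1 = 1.862×10^-19 J.
λ = hc/ΔE = (6.63×10^-34·3.00×10^8)/1.862×10^-19 = 1.07×10^-6 m = 1.07×10^3 nm.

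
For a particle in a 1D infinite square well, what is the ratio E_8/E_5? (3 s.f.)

2.56

E_n ∝ n², so E_8/E_5 = 8²/5² = 64/25 = 2.56.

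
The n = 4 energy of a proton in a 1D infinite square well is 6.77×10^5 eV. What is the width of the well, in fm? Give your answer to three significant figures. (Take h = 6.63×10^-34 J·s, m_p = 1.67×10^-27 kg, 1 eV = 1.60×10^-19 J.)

L = 69.7 fm

From E_n = n²h²/(8m_pL²), L = n·h/√(8m_pE_n).
E_4 = 6.77×10^5 eV = 1.083×10^-13 J, so L = 4·6.63×10^-34/√(8·1.67×10^-27·1.083×10^-13) = 6.97×10^-14 m = 69.7 fm.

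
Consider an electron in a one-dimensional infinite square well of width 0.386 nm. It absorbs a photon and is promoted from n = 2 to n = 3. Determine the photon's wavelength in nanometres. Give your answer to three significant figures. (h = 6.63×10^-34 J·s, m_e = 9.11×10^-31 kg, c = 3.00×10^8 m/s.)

E_1 = h²/(8m_eL²) = 4.048×10^-19 J, so ΔE = (3² − 2²)E_1 = 2.024×10^-18 J.
λ = hc/ΔE = (6.63×10^-34·3.00×10^8)/2.024×10^-18 = 9.83×10^-8 m = 98.3 nm.

λ = 98.3 nm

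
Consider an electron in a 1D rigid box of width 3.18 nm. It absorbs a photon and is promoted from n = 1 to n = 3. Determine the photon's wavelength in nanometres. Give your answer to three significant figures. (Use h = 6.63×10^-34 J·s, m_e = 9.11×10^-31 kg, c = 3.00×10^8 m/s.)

E_1 = h²/(8m_eL²) = 5.964×10^-21 J, so ΔE = (3² − 1²)E_1 = 4.771×10^-20 J.
λ = hc/ΔE = (6.63×10^-34·3.00×10^8)/4.771×10^-20 = 4.17×10^-6 m = 4.17×10^3 nm.

λ = 4.17×10^3 nm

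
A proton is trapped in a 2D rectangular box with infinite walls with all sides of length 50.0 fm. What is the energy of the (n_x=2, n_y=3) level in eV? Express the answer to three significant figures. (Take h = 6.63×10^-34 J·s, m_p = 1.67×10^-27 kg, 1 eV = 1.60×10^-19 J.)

For a 2D rectangular well E = (h²/8m_p)·Σ n_i²/L_i² = (6.63×10^-34)²/(8·1.67×10^-27) · [2²/(50.0 fm)² + 3²/(50.0 fm)²].
Evaluating gives E = 1.711×10^-13 J = 1.07×10^6 eV.

E = 1.07×10^6 eV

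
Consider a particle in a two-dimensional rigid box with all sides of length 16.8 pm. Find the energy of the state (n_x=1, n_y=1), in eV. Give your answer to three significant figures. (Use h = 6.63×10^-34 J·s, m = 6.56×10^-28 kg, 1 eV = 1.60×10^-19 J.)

E = 3.71 eV

For a 2D rectangular well E = (h²/8m)·Σ n_i²/L_i² = (6.63×10^-34)²/(8·6.56×10^-28) · [1²/(16.8 pm)² + 1²/(16.8 pm)²].
Evaluating gives E = 5.935×10^-19 J = 3.71 eV.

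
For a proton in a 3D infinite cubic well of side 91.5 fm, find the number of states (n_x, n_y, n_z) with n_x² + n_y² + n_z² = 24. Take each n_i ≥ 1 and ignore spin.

The level has n_x² + n_y² + n_z² = 24. The ordered positive-integer solutions are (2, 2, 4), (2, 4, 2), (4, 2, 2).
That gives 3 states.

degeneracy = 3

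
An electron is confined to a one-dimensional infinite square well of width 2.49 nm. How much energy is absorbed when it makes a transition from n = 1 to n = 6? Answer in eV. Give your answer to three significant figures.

|ΔE| = 2.12 eV

E_1 = h²/(8m_eL²) = 9.717×10^-21 J.
|ΔE| = |1² − 6²|·E_1 = 35·9.717×10^-21 J = 3.401×10^-19 J = 2.12 eV.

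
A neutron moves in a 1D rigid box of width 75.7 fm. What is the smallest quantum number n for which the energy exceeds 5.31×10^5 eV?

E_1 = h²/(8m_nL²) = 5.718×10^-15 J = 3.569×10^4 eV.
Need n² > 5.31×10^5/3.569×10^4 = 14.88, i.e. n > 3.857.
The smallest integer satisfying this is n = 4.

n = 4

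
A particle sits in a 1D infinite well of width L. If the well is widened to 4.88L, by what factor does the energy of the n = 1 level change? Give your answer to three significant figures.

0.0420

E_n ∝ 1/L², so the energy scales by 1/4.88² = 0.0420.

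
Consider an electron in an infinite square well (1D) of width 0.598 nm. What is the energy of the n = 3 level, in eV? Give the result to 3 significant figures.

E_3 = 9.46 eV

For an infinite well E_n = n²h²/(8m_eL²), so E_1 = h²/(8m_eL²) = (6.626×10^-34)²/(8·9.109×10^-31·(5.98×10^-10 m)²) = 1.685×10^-19 J.
Then E_3 = 3²·E_1 = 9·1.685×10^-19 J = 1.516×10^-18 J.
Converting, E_3 = 1.516×10^-18 J / (1.602×10^-19 J/eV) = 9.46 eV.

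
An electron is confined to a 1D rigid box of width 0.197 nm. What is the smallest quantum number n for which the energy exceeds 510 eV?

E_1 = h²/(8m_eL²) = 1.552×10^-18 J = 9.688 eV.
Need n² > 510/9.688 = 52.64, i.e. n > 7.255.
The smallest integer satisfying this is n = 8.

n = 8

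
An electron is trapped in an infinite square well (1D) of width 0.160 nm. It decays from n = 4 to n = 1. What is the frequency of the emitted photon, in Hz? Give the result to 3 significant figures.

f = 5.33×10^16 Hz

E_1 = h²/(8m_eL²) = 2.353×10^-18 J and ΔE = (4² − 1²)E_1 = 3.530×10^-17 J.
f = ΔE/h = 3.530×10^-17/6.626×10^-34 = 5.33×10^16 Hz.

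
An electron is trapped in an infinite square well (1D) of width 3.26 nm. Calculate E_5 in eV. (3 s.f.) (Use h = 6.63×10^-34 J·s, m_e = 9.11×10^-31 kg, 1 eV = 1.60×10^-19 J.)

For an infinite well E_n = n²h²/(8m_eL²), so E_1 = h²/(8m_eL²) = (6.63×10^-34)²/(8·9.11×10^-31·(3.26×10^-9 m)²) = 5.675×10^-21 J.
Then E_5 = 5²·E_1 = 25·5.675×10^-21 J = 1.419×10^-19 J.
Converting, E_5 = 1.419×10^-19 J / (1.60×10^-19 J/eV) = 0.887 eV.

E_5 = 0.887 eV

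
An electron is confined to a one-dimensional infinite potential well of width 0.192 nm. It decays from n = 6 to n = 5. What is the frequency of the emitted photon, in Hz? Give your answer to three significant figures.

f = 2.71×10^16 Hz

E_1 = h²/(8m_eL²) = 1.634×10^-18 J and ΔE = (6² − 5²)E_1 = 1.797×10^-17 J.
f = ΔE/h = 1.797×10^-17/6.626×10^-34 = 2.71×10^16 Hz.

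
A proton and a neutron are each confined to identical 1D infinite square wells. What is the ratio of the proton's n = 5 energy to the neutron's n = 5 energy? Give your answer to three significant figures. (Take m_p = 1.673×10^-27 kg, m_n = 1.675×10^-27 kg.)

1.00

E_n ∝ 1/m at fixed n and L, so the ratio is m_n/m_p = 1.675×10^-27/1.673×10^-27 = 1.00.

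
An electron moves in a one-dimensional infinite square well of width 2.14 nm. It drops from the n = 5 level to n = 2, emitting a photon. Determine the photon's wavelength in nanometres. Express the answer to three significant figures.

E_1 = h²/(8m_eL²) = 1.316×10^-20 J, so ΔE = (5² − 2²)E_1 = 2.764×10^-19 J.
λ = hc/ΔE = (6.626×10^-34·2.998×10^8)/2.764×10^-19 = 7.19×10^-7 m = 719 nm.

λ = 719 nm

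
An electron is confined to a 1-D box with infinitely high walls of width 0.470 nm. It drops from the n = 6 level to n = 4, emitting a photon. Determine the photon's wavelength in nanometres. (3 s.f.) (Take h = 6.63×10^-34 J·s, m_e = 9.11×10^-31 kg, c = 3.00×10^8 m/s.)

λ = 36.4 nm

E_1 = h²/(8m_eL²) = 2.730×10^-19 J, so ΔE = (6² − 4²)E_1 = 5.460×10^-18 J.
λ = hc/ΔE = (6.63×10^-34·3.00×10^8)/5.460×10^-18 = 3.64×10^-8 m = 36.4 nm.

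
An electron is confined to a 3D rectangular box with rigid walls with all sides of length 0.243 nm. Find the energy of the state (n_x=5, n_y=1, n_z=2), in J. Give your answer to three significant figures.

E = 3.06×10^-17 J

For a 3D rectangular well E = (h²/8m_e)·Σ n_i²/L_i² = (6.626×10^-34)²/(8·9.109×10^-31) · [5²/(0.243 nm)² + 1²/(0.243 nm)² + 2²/(0.243 nm)²].
Evaluating gives E = 3.06×10^-17 J.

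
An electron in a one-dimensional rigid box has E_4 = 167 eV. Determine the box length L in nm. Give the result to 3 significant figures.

From E_n = n²h²/(8m_eL²), L = n·h/√(8m_eE_n).
E_4 = 167 eV = 2.675×10^-17 J, so L = 4·6.626×10^-34/√(8·9.109×10^-31·2.675×10^-17) = 1.90×10^-10 m = 0.190 nm.

L = 0.190 nm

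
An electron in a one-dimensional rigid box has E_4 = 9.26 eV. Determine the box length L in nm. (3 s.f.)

From E_n = n²h²/(8m_eL²), L = n·h/√(8m_eE_n).
E_4 = 9.26 eV = 1.483×10^-18 J, so L = 4·6.626×10^-34/√(8·9.109×10^-31·1.483×10^-18) = 8.06×10^-10 m = 0.806 nm.

L = 0.806 nm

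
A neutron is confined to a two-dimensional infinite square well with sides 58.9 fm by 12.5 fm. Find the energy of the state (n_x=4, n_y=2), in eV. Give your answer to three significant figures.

E = 6.18×10^6 eV

For a 2D rectangular well E = (h²/8m_n)·Σ n_i²/L_i² = (6.626×10^-34)²/(8·1.675×10^-27) · [4²/(58.9 fm)² + 2²/(12.5 fm)²].
Evaluating gives E = 9.899×10^-13 J = 6.18×10^6 eV.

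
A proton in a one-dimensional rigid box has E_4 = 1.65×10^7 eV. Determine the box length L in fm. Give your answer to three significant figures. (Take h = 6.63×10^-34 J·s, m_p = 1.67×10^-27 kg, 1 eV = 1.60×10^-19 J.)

From E_n = n²h²/(8m_pL²), L = n·h/√(8m_pE_n).
E_4 = 1.65×10^7 eV = 2.640×10^-12 J, so L = 4·6.63×10^-34/√(8·1.67×10^-27·2.640×10^-12) = 1.41×10^-14 m = 14.1 fm.

L = 14.1 fm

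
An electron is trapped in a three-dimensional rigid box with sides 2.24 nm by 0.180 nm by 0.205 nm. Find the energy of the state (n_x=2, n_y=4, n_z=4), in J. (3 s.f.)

For a 3D rectangular well E = (h²/8m_e)·Σ n_i²/L_i² = (6.626×10^-34)²/(8·9.109×10^-31) · [2²/(2.24 nm)² + 4²/(0.180 nm)² + 4²/(0.205 nm)²].
Evaluating gives E = 5.27×10^-17 J.

E = 5.27×10^-17 J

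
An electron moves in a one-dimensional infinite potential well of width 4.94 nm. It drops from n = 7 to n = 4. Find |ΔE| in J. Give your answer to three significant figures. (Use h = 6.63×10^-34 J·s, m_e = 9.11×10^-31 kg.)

|ΔE| = 8.16×10^-20 J

E_1 = h²/(8m_eL²) = 2.472×10^-21 J.
|ΔE| = |7² − 4²|·E_1 = 33·2.472×10^-21 J = 8.16×10^-20 J.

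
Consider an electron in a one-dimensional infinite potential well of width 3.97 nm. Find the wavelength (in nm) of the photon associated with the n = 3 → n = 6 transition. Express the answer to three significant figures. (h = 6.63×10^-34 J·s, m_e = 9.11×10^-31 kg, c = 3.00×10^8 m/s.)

E_1 = h²/(8m_eL²) = 3.827×10^-21 J, so ΔE = (6² − 3²)E_1 = 1.033×10^-19 J.
λ = hc/ΔE = (6.63×10^-34·3.00×10^8)/1.033×10^-19 = 1.93×10^-6 m = 1.93×10^3 nm.

λ = 1.93×10^3 nm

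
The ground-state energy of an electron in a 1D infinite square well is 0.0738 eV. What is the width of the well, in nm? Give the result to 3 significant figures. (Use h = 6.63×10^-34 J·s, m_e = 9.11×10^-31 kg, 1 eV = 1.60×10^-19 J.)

From E_n = n²h²/(8m_eL²), L = n·h/√(8m_eE_n).
E_1 = 0.0738 eV = 1.181×10^-20 J, so L = 1·6.63×10^-34/√(8·9.11×10^-31·1.181×10^-20) = 2.26×10^-9 m = 2.26 nm.

L = 2.26 nm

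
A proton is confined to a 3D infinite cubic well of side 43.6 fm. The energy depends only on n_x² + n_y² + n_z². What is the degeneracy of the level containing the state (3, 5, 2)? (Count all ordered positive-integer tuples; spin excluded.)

The level has n_x² + n_y² + n_z² = 38. The ordered positive-integer solutions are (1, 1, 6), (1, 6, 1), (2, 3, 5), (2, 5, 3), (3, 2, 5), (3, 5, 2), (5, 2, 3), (5, 3, 2), (6, 1, 1).
That gives 9 states.

degeneracy = 9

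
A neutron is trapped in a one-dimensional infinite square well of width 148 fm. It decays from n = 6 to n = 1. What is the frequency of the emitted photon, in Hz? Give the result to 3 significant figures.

f = 7.90×10^19 Hz

E_1 = h²/(8m_nL²) = 1.496×10^-15 J and ΔE = (6² − 1²)E_1 = 5.236×10^-14 J.
f = ΔE/h = 5.236×10^-14/6.626×10^-34 = 7.90×10^19 Hz.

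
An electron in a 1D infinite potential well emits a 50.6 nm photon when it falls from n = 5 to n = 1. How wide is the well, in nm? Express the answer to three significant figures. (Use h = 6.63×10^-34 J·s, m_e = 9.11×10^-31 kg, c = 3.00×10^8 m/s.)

The photon carries ΔE = hc/λ = 6.63×10^-34·3.00×10^8/5.06×10^-8 m = 3.931×10^-18 J.
Since ΔE = (5² − 1²)E_1, E_1 = 1.638×10^-19 J, and L = h/√(8m_eE_1) = 6.07×10^-10 m = 0.607 nm.

L = 0.607 nm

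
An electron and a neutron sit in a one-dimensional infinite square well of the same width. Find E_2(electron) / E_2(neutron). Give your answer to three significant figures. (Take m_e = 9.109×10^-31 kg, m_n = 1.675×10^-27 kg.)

1.84×10^3

E_n ∝ 1/m at fixed n and L, so the ratio is m_n/m_e = 1.675×10^-27/9.109×10^-31 = 1.84×10^3.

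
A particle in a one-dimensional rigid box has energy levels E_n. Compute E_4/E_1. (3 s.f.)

E_n ∝ n², so E_4/E_1 = 4²/1² = 16/1 = 16.0.

16.0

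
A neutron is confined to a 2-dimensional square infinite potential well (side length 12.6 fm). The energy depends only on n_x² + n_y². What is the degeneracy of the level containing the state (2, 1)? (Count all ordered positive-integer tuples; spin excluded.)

The level has n_x² + n_y² = 5. The ordered positive-integer solutions are (1, 2), (2, 1).
That gives 2 states.

degeneracy = 2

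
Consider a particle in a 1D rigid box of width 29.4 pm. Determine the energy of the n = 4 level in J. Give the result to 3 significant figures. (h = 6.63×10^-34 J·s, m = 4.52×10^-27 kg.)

E_4 = 2.25×10^-19 J

For an infinite well E_n = n²h²/(8mL²), so E_1 = h²/(8mL²) = (6.63×10^-34)²/(8·4.52×10^-27·(2.94×10^-11 m)²) = 1.406×10^-20 J.
Then E_4 = 4²·E_1 = 16·1.406×10^-20 J = 2.25×10^-19 J.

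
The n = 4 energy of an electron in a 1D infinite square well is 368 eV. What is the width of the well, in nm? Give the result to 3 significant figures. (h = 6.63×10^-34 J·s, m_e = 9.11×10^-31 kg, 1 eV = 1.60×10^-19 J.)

L = 0.128 nm

From E_n = n²h²/(8m_eL²), L = n·h/√(8m_eE_n).
E_4 = 368 eV = 5.888×10^-17 J, so L = 4·6.63×10^-34/√(8·9.11×10^-31·5.888×10^-17) = 1.28×10^-10 m = 0.128 nm.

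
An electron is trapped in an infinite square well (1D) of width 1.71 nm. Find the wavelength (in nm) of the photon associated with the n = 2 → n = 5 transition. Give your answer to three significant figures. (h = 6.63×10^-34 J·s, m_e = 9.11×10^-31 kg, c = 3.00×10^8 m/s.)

E_1 = h²/(8m_eL²) = 2.063×10^-20 J, so ΔE = (5² − 2²)E_1 = 4.332×10^-19 J.
λ = hc/ΔE = (6.63×10^-34·3.00×10^8)/4.332×10^-19 = 4.59×10^-7 m = 459 nm.

λ = 459 nm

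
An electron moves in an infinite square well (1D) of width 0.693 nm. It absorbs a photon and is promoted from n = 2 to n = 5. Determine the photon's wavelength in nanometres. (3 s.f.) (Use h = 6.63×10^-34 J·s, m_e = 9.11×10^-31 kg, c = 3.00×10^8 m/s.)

E_1 = h²/(8m_eL²) = 1.256×10^-19 J, so ΔE = (5² − 2²)E_1 = 2.638×10^-18 J.
λ = hc/ΔE = (6.63×10^-34·3.00×10^8)/2.638×10^-18 = 7.54×10^-8 m = 75.4 nm.

λ = 75.4 nm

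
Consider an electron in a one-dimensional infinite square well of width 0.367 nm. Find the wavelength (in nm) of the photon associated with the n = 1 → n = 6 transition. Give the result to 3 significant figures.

λ = 12.7 nm

E_1 = h²/(8m_eL²) = 4.473×10^-19 J, so ΔE = (6² − 1²)E_1 = 1.566×10^-17 J.
λ = hc/ΔE = (6.626×10^-34·2.998×10^8)/1.566×10^-17 = 1.27×10^-8 m = 12.7 nm.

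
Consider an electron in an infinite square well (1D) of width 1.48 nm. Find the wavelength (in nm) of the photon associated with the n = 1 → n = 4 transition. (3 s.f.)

λ = 481 nm

E_1 = h²/(8m_eL²) = 2.751×10^-20 J, so ΔE = (4² − 1²)E_1 = 4.126×10^-19 J.
λ = hc/ΔE = (6.626×10^-34·2.998×10^8)/4.126×10^-19 = 4.81×10^-7 m = 481 nm.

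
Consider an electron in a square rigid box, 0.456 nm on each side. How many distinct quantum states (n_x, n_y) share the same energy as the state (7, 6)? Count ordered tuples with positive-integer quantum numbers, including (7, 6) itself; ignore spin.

degeneracy = 4

The level has n_x² + n_y² = 85. The ordered positive-integer solutions are (2, 9), (6, 7), (7, 6), (9, 2).
That gives 4 states.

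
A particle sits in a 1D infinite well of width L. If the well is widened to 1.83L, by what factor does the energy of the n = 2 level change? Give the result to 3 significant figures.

0.299

E_n ∝ 1/L², so the energy scales by 1/1.83² = 0.299.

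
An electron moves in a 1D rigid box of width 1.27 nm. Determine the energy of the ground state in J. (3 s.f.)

E_1 = 3.74×10^-20 J

For an infinite well E_n = n²h²/(8m_eL²), so E_1 = h²/(8m_eL²) = (6.626×10^-34)²/(8·9.109×10^-31·(1.27×10^-9 m)²) = 3.735×10^-20 J.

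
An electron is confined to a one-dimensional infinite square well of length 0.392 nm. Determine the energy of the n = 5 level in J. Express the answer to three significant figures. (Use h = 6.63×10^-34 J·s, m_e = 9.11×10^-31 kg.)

For an infinite well E_n = n²h²/(8m_eL²), so E_1 = h²/(8m_eL²) = (6.63×10^-34)²/(8·9.11×10^-31·(3.92×10^-10 m)²) = 3.925×10^-19 J.
Then E_5 = 5²·E_1 = 25·3.925×10^-19 J = 9.81×10^-18 J.

E_5 = 9.81×10^-18 J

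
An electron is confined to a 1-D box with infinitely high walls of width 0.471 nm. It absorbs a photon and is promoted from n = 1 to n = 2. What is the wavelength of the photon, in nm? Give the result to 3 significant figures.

λ = 244 nm

E_1 = h²/(8m_eL²) = 2.716×10^-19 J, so ΔE = (2² − 1²)E_1 = 8.148×10^-19 J.
λ = hc/ΔE = (6.626×10^-34·2.998×10^8)/8.148×10^-19 = 2.44×10^-7 m = 244 nm.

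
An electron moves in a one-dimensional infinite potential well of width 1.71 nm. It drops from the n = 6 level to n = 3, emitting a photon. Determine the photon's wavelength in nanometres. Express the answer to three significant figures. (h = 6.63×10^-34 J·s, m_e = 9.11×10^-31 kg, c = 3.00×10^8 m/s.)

λ = 357 nm

E_1 = h²/(8m_eL²) = 2.063×10^-20 J, so ΔE = (6² − 3²)E_1 = 5.570×10^-19 J.
λ = hc/ΔE = (6.63×10^-34·3.00×10^8)/5.570×10^-19 = 3.57×10^-7 m = 357 nm.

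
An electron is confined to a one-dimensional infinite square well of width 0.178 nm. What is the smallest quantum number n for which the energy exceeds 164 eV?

n = 4

E_1 = h²/(8m_eL²) = 1.902×10^-18 J = 11.87 eV.
Need n² > 164/11.87 = 13.82, i.e. n > 3.718.
The smallest integer satisfying this is n = 4.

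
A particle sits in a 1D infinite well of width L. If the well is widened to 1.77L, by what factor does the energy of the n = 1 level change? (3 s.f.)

0.319

E_n ∝ 1/L², so the energy scales by 1/1.77² = 0.319.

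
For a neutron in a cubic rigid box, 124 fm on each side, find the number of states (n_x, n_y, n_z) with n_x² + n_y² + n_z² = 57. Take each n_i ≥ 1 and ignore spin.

The level has n_x² + n_y² + n_z² = 57. The ordered positive-integer solutions are (2, 2, 7), (2, 7, 2), (4, 4, 5), (4, 5, 4), (5, 4, 4), (7, 2, 2).
That gives 6 states.

degeneracy = 6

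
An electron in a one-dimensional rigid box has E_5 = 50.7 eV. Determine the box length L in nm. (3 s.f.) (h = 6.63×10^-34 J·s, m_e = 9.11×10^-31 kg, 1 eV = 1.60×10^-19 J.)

From E_n = n²h²/(8m_eL²), L = n·h/√(8m_eE_n).
E_5 = 50.7 eV = 8.112×10^-18 J, so L = 5·6.63×10^-34/√(8·9.11×10^-31·8.112×10^-18) = 4.31×10^-10 m = 0.431 nm.

L = 0.431 nm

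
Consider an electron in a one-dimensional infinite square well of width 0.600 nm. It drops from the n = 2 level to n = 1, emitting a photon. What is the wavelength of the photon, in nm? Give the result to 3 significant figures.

λ = 396 nm

E_1 = h²/(8m_eL²) = 1.674×10^-19 J, so ΔE = (2² − 1²)E_1 = 5.022×10^-19 J.
λ = hc/ΔE = (6.626×10^-34·2.998×10^8)/5.022×10^-19 = 3.96×10^-7 m = 396 nm.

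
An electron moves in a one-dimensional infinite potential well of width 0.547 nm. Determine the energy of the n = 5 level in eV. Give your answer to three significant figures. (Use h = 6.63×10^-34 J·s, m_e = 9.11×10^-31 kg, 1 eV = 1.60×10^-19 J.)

For an infinite well E_n = n²h²/(8m_eL²), so E_1 = h²/(8m_eL²) = (6.63×10^-34)²/(8·9.11×10^-31·(5.47×10^-10 m)²) = 2.016×10^-19 J.
Then E_5 = 5²·E_1 = 25·2.016×10^-19 J = 5.040×10^-18 J.
Converting, E_5 = 5.040×10^-18 J / (1.60×10^-19 J/eV) = 31.5 eV.

E_5 = 31.5 eV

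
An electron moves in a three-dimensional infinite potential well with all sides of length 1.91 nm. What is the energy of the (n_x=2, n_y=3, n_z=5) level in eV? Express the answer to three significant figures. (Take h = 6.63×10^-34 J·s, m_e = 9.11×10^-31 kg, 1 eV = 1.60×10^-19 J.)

For a 3D rectangular well E = (h²/8m_e)·Σ n_i²/L_i² = (6.63×10^-34)²/(8·9.11×10^-31) · [2²/(1.91 nm)² + 3²/(1.91 nm)² + 5²/(1.91 nm)²].
Evaluating gives E = 6.283×10^-19 J = 3.93 eV.

E = 3.93 eV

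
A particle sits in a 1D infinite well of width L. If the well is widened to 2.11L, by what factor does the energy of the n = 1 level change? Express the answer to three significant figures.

0.225

E_n ∝ 1/L², so the energy scales by 1/2.11² = 0.225.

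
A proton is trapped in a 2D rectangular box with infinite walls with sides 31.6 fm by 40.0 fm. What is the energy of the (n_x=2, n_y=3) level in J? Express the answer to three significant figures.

For a 2D rectangular well E = (h²/8m_p)·Σ n_i²/L_i² = (6.626×10^-34)²/(8·1.673×10^-27) · [2²/(31.6 fm)² + 3²/(40.0 fm)²].
Evaluating gives E = 3.16×10^-13 J.

E = 3.16×10^-13 J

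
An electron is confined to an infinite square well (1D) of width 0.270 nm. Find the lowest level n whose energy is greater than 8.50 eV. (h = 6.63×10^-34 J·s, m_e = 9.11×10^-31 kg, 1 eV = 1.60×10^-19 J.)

E_1 = h²/(8m_eL²) = 8.274×10^-19 J = 5.171 eV.
Need n² > 8.50/5.171 = 1.644, i.e. n > 1.282.
The smallest integer satisfying this is n = 2.

n = 2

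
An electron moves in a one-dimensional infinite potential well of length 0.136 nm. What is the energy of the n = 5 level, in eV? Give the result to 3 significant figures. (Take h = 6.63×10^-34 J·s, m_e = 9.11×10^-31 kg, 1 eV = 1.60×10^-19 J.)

E_5 = 510 eV

For an infinite well E_n = n²h²/(8m_eL²), so E_1 = h²/(8m_eL²) = (6.63×10^-34)²/(8·9.11×10^-31·(1.36×10^-10 m)²) = 3.261×10^-18 J.
Then E_5 = 5²·E_1 = 25·3.261×10^-18 J = 8.152×10^-17 J.
Converting, E_5 = 8.152×10^-17 J / (1.60×10^-19 J/eV) = 510 eV.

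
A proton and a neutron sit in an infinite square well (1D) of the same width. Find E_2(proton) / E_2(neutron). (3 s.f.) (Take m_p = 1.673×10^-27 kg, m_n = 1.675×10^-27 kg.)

1.00

E_n ∝ 1/m at fixed n and L, so the ratio is m_n/m_p = 1.675×10^-27/1.673×10^-27 = 1.00.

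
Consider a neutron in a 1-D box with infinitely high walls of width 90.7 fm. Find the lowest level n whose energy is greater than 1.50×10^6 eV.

n = 8

E_1 = h²/(8m_nL²) = 3.983×10^-15 J = 2.486×10^4 eV.
Need n² > 1.50×10^6/2.486×10^4 = 60.34, i.e. n > 7.768.
The smallest integer satisfying this is n = 8.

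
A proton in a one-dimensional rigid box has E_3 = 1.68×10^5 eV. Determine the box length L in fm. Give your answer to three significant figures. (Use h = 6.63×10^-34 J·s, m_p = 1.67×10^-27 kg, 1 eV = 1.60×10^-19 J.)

L = 105 fm

From E_n = n²h²/(8m_pL²), L = n·h/√(8m_pE_n).
E_3 = 1.68×10^5 eV = 2.688×10^-14 J, so L = 3·6.63×10^-34/√(8·1.67×10^-27·2.688×10^-14) = 1.05×10^-13 m = 105 fm.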